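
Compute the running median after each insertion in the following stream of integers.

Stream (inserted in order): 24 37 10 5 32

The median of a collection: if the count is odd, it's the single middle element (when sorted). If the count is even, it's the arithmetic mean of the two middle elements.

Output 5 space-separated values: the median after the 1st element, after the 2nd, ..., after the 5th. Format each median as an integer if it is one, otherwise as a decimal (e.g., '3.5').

Answer: 24 30.5 24 17 24

Derivation:
Step 1: insert 24 -> lo=[24] (size 1, max 24) hi=[] (size 0) -> median=24
Step 2: insert 37 -> lo=[24] (size 1, max 24) hi=[37] (size 1, min 37) -> median=30.5
Step 3: insert 10 -> lo=[10, 24] (size 2, max 24) hi=[37] (size 1, min 37) -> median=24
Step 4: insert 5 -> lo=[5, 10] (size 2, max 10) hi=[24, 37] (size 2, min 24) -> median=17
Step 5: insert 32 -> lo=[5, 10, 24] (size 3, max 24) hi=[32, 37] (size 2, min 32) -> median=24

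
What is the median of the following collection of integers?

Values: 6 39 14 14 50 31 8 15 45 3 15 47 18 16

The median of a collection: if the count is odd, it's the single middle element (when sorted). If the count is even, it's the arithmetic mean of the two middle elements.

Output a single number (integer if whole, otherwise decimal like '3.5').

Step 1: insert 6 -> lo=[6] (size 1, max 6) hi=[] (size 0) -> median=6
Step 2: insert 39 -> lo=[6] (size 1, max 6) hi=[39] (size 1, min 39) -> median=22.5
Step 3: insert 14 -> lo=[6, 14] (size 2, max 14) hi=[39] (size 1, min 39) -> median=14
Step 4: insert 14 -> lo=[6, 14] (size 2, max 14) hi=[14, 39] (size 2, min 14) -> median=14
Step 5: insert 50 -> lo=[6, 14, 14] (size 3, max 14) hi=[39, 50] (size 2, min 39) -> median=14
Step 6: insert 31 -> lo=[6, 14, 14] (size 3, max 14) hi=[31, 39, 50] (size 3, min 31) -> median=22.5
Step 7: insert 8 -> lo=[6, 8, 14, 14] (size 4, max 14) hi=[31, 39, 50] (size 3, min 31) -> median=14
Step 8: insert 15 -> lo=[6, 8, 14, 14] (size 4, max 14) hi=[15, 31, 39, 50] (size 4, min 15) -> median=14.5
Step 9: insert 45 -> lo=[6, 8, 14, 14, 15] (size 5, max 15) hi=[31, 39, 45, 50] (size 4, min 31) -> median=15
Step 10: insert 3 -> lo=[3, 6, 8, 14, 14] (size 5, max 14) hi=[15, 31, 39, 45, 50] (size 5, min 15) -> median=14.5
Step 11: insert 15 -> lo=[3, 6, 8, 14, 14, 15] (size 6, max 15) hi=[15, 31, 39, 45, 50] (size 5, min 15) -> median=15
Step 12: insert 47 -> lo=[3, 6, 8, 14, 14, 15] (size 6, max 15) hi=[15, 31, 39, 45, 47, 50] (size 6, min 15) -> median=15
Step 13: insert 18 -> lo=[3, 6, 8, 14, 14, 15, 15] (size 7, max 15) hi=[18, 31, 39, 45, 47, 50] (size 6, min 18) -> median=15
Step 14: insert 16 -> lo=[3, 6, 8, 14, 14, 15, 15] (size 7, max 15) hi=[16, 18, 31, 39, 45, 47, 50] (size 7, min 16) -> median=15.5

Answer: 15.5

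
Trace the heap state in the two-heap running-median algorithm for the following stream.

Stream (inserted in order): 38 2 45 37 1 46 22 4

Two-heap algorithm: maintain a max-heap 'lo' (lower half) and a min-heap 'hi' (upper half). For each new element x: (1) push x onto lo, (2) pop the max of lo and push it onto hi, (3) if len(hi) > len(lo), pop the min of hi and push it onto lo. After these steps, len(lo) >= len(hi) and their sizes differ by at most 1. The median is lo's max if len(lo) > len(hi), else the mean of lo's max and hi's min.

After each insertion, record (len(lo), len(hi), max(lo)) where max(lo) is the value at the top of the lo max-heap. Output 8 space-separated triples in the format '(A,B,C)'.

Step 1: insert 38 -> lo=[38] hi=[] -> (len(lo)=1, len(hi)=0, max(lo)=38)
Step 2: insert 2 -> lo=[2] hi=[38] -> (len(lo)=1, len(hi)=1, max(lo)=2)
Step 3: insert 45 -> lo=[2, 38] hi=[45] -> (len(lo)=2, len(hi)=1, max(lo)=38)
Step 4: insert 37 -> lo=[2, 37] hi=[38, 45] -> (len(lo)=2, len(hi)=2, max(lo)=37)
Step 5: insert 1 -> lo=[1, 2, 37] hi=[38, 45] -> (len(lo)=3, len(hi)=2, max(lo)=37)
Step 6: insert 46 -> lo=[1, 2, 37] hi=[38, 45, 46] -> (len(lo)=3, len(hi)=3, max(lo)=37)
Step 7: insert 22 -> lo=[1, 2, 22, 37] hi=[38, 45, 46] -> (len(lo)=4, len(hi)=3, max(lo)=37)
Step 8: insert 4 -> lo=[1, 2, 4, 22] hi=[37, 38, 45, 46] -> (len(lo)=4, len(hi)=4, max(lo)=22)

Answer: (1,0,38) (1,1,2) (2,1,38) (2,2,37) (3,2,37) (3,3,37) (4,3,37) (4,4,22)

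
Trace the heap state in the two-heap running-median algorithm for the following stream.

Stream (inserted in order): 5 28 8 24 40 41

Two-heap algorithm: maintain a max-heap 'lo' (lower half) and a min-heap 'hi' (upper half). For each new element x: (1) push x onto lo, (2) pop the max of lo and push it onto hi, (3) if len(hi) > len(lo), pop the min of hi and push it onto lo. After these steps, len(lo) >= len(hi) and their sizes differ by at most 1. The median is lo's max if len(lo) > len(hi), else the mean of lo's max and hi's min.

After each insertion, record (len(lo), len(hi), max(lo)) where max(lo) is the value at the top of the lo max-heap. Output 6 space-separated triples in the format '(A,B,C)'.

Answer: (1,0,5) (1,1,5) (2,1,8) (2,2,8) (3,2,24) (3,3,24)

Derivation:
Step 1: insert 5 -> lo=[5] hi=[] -> (len(lo)=1, len(hi)=0, max(lo)=5)
Step 2: insert 28 -> lo=[5] hi=[28] -> (len(lo)=1, len(hi)=1, max(lo)=5)
Step 3: insert 8 -> lo=[5, 8] hi=[28] -> (len(lo)=2, len(hi)=1, max(lo)=8)
Step 4: insert 24 -> lo=[5, 8] hi=[24, 28] -> (len(lo)=2, len(hi)=2, max(lo)=8)
Step 5: insert 40 -> lo=[5, 8, 24] hi=[28, 40] -> (len(lo)=3, len(hi)=2, max(lo)=24)
Step 6: insert 41 -> lo=[5, 8, 24] hi=[28, 40, 41] -> (len(lo)=3, len(hi)=3, max(lo)=24)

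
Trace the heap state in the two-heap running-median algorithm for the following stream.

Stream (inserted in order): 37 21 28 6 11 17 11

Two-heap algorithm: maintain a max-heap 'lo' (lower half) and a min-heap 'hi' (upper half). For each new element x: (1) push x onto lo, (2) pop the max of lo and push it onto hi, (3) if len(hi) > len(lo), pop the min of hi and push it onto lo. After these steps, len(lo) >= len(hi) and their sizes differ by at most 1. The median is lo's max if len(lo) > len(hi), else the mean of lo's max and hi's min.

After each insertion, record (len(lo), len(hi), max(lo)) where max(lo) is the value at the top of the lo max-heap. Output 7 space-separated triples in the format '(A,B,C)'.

Step 1: insert 37 -> lo=[37] hi=[] -> (len(lo)=1, len(hi)=0, max(lo)=37)
Step 2: insert 21 -> lo=[21] hi=[37] -> (len(lo)=1, len(hi)=1, max(lo)=21)
Step 3: insert 28 -> lo=[21, 28] hi=[37] -> (len(lo)=2, len(hi)=1, max(lo)=28)
Step 4: insert 6 -> lo=[6, 21] hi=[28, 37] -> (len(lo)=2, len(hi)=2, max(lo)=21)
Step 5: insert 11 -> lo=[6, 11, 21] hi=[28, 37] -> (len(lo)=3, len(hi)=2, max(lo)=21)
Step 6: insert 17 -> lo=[6, 11, 17] hi=[21, 28, 37] -> (len(lo)=3, len(hi)=3, max(lo)=17)
Step 7: insert 11 -> lo=[6, 11, 11, 17] hi=[21, 28, 37] -> (len(lo)=4, len(hi)=3, max(lo)=17)

Answer: (1,0,37) (1,1,21) (2,1,28) (2,2,21) (3,2,21) (3,3,17) (4,3,17)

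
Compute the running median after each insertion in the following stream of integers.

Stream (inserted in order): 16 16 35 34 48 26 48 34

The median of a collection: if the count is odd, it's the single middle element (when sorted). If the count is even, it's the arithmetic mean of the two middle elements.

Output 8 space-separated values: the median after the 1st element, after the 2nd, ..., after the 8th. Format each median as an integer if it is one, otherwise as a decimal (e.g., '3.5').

Step 1: insert 16 -> lo=[16] (size 1, max 16) hi=[] (size 0) -> median=16
Step 2: insert 16 -> lo=[16] (size 1, max 16) hi=[16] (size 1, min 16) -> median=16
Step 3: insert 35 -> lo=[16, 16] (size 2, max 16) hi=[35] (size 1, min 35) -> median=16
Step 4: insert 34 -> lo=[16, 16] (size 2, max 16) hi=[34, 35] (size 2, min 34) -> median=25
Step 5: insert 48 -> lo=[16, 16, 34] (size 3, max 34) hi=[35, 48] (size 2, min 35) -> median=34
Step 6: insert 26 -> lo=[16, 16, 26] (size 3, max 26) hi=[34, 35, 48] (size 3, min 34) -> median=30
Step 7: insert 48 -> lo=[16, 16, 26, 34] (size 4, max 34) hi=[35, 48, 48] (size 3, min 35) -> median=34
Step 8: insert 34 -> lo=[16, 16, 26, 34] (size 4, max 34) hi=[34, 35, 48, 48] (size 4, min 34) -> median=34

Answer: 16 16 16 25 34 30 34 34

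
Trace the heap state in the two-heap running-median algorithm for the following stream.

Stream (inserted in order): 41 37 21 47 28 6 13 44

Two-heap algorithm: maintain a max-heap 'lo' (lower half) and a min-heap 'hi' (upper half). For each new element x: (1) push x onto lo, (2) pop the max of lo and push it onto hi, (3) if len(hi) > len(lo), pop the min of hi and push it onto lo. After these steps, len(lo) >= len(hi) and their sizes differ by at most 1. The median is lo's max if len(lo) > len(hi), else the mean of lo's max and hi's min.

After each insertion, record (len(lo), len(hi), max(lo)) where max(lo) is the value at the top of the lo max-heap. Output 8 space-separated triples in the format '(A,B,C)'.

Answer: (1,0,41) (1,1,37) (2,1,37) (2,2,37) (3,2,37) (3,3,28) (4,3,28) (4,4,28)

Derivation:
Step 1: insert 41 -> lo=[41] hi=[] -> (len(lo)=1, len(hi)=0, max(lo)=41)
Step 2: insert 37 -> lo=[37] hi=[41] -> (len(lo)=1, len(hi)=1, max(lo)=37)
Step 3: insert 21 -> lo=[21, 37] hi=[41] -> (len(lo)=2, len(hi)=1, max(lo)=37)
Step 4: insert 47 -> lo=[21, 37] hi=[41, 47] -> (len(lo)=2, len(hi)=2, max(lo)=37)
Step 5: insert 28 -> lo=[21, 28, 37] hi=[41, 47] -> (len(lo)=3, len(hi)=2, max(lo)=37)
Step 6: insert 6 -> lo=[6, 21, 28] hi=[37, 41, 47] -> (len(lo)=3, len(hi)=3, max(lo)=28)
Step 7: insert 13 -> lo=[6, 13, 21, 28] hi=[37, 41, 47] -> (len(lo)=4, len(hi)=3, max(lo)=28)
Step 8: insert 44 -> lo=[6, 13, 21, 28] hi=[37, 41, 44, 47] -> (len(lo)=4, len(hi)=4, max(lo)=28)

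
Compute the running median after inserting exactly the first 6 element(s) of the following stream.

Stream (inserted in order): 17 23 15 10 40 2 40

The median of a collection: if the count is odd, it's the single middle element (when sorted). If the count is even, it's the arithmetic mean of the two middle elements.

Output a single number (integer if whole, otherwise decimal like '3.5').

Step 1: insert 17 -> lo=[17] (size 1, max 17) hi=[] (size 0) -> median=17
Step 2: insert 23 -> lo=[17] (size 1, max 17) hi=[23] (size 1, min 23) -> median=20
Step 3: insert 15 -> lo=[15, 17] (size 2, max 17) hi=[23] (size 1, min 23) -> median=17
Step 4: insert 10 -> lo=[10, 15] (size 2, max 15) hi=[17, 23] (size 2, min 17) -> median=16
Step 5: insert 40 -> lo=[10, 15, 17] (size 3, max 17) hi=[23, 40] (size 2, min 23) -> median=17
Step 6: insert 2 -> lo=[2, 10, 15] (size 3, max 15) hi=[17, 23, 40] (size 3, min 17) -> median=16

Answer: 16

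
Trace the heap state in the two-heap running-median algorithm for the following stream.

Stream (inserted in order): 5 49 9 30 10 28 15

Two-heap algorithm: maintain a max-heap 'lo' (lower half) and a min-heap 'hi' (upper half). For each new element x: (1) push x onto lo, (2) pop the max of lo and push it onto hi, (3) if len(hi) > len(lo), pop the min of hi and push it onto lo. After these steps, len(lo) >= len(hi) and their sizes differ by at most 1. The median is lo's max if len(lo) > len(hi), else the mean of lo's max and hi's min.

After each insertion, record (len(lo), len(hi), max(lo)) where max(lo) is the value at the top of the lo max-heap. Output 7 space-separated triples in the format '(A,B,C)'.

Answer: (1,0,5) (1,1,5) (2,1,9) (2,2,9) (3,2,10) (3,3,10) (4,3,15)

Derivation:
Step 1: insert 5 -> lo=[5] hi=[] -> (len(lo)=1, len(hi)=0, max(lo)=5)
Step 2: insert 49 -> lo=[5] hi=[49] -> (len(lo)=1, len(hi)=1, max(lo)=5)
Step 3: insert 9 -> lo=[5, 9] hi=[49] -> (len(lo)=2, len(hi)=1, max(lo)=9)
Step 4: insert 30 -> lo=[5, 9] hi=[30, 49] -> (len(lo)=2, len(hi)=2, max(lo)=9)
Step 5: insert 10 -> lo=[5, 9, 10] hi=[30, 49] -> (len(lo)=3, len(hi)=2, max(lo)=10)
Step 6: insert 28 -> lo=[5, 9, 10] hi=[28, 30, 49] -> (len(lo)=3, len(hi)=3, max(lo)=10)
Step 7: insert 15 -> lo=[5, 9, 10, 15] hi=[28, 30, 49] -> (len(lo)=4, len(hi)=3, max(lo)=15)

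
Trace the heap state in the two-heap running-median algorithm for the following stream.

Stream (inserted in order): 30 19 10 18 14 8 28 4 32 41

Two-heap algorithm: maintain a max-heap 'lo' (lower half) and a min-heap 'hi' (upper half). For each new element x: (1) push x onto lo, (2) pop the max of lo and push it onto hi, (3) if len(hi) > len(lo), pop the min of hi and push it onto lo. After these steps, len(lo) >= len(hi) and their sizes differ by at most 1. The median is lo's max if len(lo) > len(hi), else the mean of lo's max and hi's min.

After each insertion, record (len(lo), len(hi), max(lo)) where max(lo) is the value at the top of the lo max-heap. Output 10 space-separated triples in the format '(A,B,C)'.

Step 1: insert 30 -> lo=[30] hi=[] -> (len(lo)=1, len(hi)=0, max(lo)=30)
Step 2: insert 19 -> lo=[19] hi=[30] -> (len(lo)=1, len(hi)=1, max(lo)=19)
Step 3: insert 10 -> lo=[10, 19] hi=[30] -> (len(lo)=2, len(hi)=1, max(lo)=19)
Step 4: insert 18 -> lo=[10, 18] hi=[19, 30] -> (len(lo)=2, len(hi)=2, max(lo)=18)
Step 5: insert 14 -> lo=[10, 14, 18] hi=[19, 30] -> (len(lo)=3, len(hi)=2, max(lo)=18)
Step 6: insert 8 -> lo=[8, 10, 14] hi=[18, 19, 30] -> (len(lo)=3, len(hi)=3, max(lo)=14)
Step 7: insert 28 -> lo=[8, 10, 14, 18] hi=[19, 28, 30] -> (len(lo)=4, len(hi)=3, max(lo)=18)
Step 8: insert 4 -> lo=[4, 8, 10, 14] hi=[18, 19, 28, 30] -> (len(lo)=4, len(hi)=4, max(lo)=14)
Step 9: insert 32 -> lo=[4, 8, 10, 14, 18] hi=[19, 28, 30, 32] -> (len(lo)=5, len(hi)=4, max(lo)=18)
Step 10: insert 41 -> lo=[4, 8, 10, 14, 18] hi=[19, 28, 30, 32, 41] -> (len(lo)=5, len(hi)=5, max(lo)=18)

Answer: (1,0,30) (1,1,19) (2,1,19) (2,2,18) (3,2,18) (3,3,14) (4,3,18) (4,4,14) (5,4,18) (5,5,18)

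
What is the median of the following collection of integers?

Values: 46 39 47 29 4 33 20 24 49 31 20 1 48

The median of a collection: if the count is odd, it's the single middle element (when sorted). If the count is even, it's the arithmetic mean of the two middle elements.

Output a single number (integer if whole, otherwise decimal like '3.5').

Answer: 31

Derivation:
Step 1: insert 46 -> lo=[46] (size 1, max 46) hi=[] (size 0) -> median=46
Step 2: insert 39 -> lo=[39] (size 1, max 39) hi=[46] (size 1, min 46) -> median=42.5
Step 3: insert 47 -> lo=[39, 46] (size 2, max 46) hi=[47] (size 1, min 47) -> median=46
Step 4: insert 29 -> lo=[29, 39] (size 2, max 39) hi=[46, 47] (size 2, min 46) -> median=42.5
Step 5: insert 4 -> lo=[4, 29, 39] (size 3, max 39) hi=[46, 47] (size 2, min 46) -> median=39
Step 6: insert 33 -> lo=[4, 29, 33] (size 3, max 33) hi=[39, 46, 47] (size 3, min 39) -> median=36
Step 7: insert 20 -> lo=[4, 20, 29, 33] (size 4, max 33) hi=[39, 46, 47] (size 3, min 39) -> median=33
Step 8: insert 24 -> lo=[4, 20, 24, 29] (size 4, max 29) hi=[33, 39, 46, 47] (size 4, min 33) -> median=31
Step 9: insert 49 -> lo=[4, 20, 24, 29, 33] (size 5, max 33) hi=[39, 46, 47, 49] (size 4, min 39) -> median=33
Step 10: insert 31 -> lo=[4, 20, 24, 29, 31] (size 5, max 31) hi=[33, 39, 46, 47, 49] (size 5, min 33) -> median=32
Step 11: insert 20 -> lo=[4, 20, 20, 24, 29, 31] (size 6, max 31) hi=[33, 39, 46, 47, 49] (size 5, min 33) -> median=31
Step 12: insert 1 -> lo=[1, 4, 20, 20, 24, 29] (size 6, max 29) hi=[31, 33, 39, 46, 47, 49] (size 6, min 31) -> median=30
Step 13: insert 48 -> lo=[1, 4, 20, 20, 24, 29, 31] (size 7, max 31) hi=[33, 39, 46, 47, 48, 49] (size 6, min 33) -> median=31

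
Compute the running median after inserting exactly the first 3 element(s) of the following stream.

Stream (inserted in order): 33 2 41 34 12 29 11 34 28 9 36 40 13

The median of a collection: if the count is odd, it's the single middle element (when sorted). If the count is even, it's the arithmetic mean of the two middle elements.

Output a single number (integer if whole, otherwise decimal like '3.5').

Step 1: insert 33 -> lo=[33] (size 1, max 33) hi=[] (size 0) -> median=33
Step 2: insert 2 -> lo=[2] (size 1, max 2) hi=[33] (size 1, min 33) -> median=17.5
Step 3: insert 41 -> lo=[2, 33] (size 2, max 33) hi=[41] (size 1, min 41) -> median=33

Answer: 33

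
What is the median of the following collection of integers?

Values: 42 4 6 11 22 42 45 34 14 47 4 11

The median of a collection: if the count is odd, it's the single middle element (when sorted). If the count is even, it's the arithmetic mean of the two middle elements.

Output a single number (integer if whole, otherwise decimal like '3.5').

Answer: 18

Derivation:
Step 1: insert 42 -> lo=[42] (size 1, max 42) hi=[] (size 0) -> median=42
Step 2: insert 4 -> lo=[4] (size 1, max 4) hi=[42] (size 1, min 42) -> median=23
Step 3: insert 6 -> lo=[4, 6] (size 2, max 6) hi=[42] (size 1, min 42) -> median=6
Step 4: insert 11 -> lo=[4, 6] (size 2, max 6) hi=[11, 42] (size 2, min 11) -> median=8.5
Step 5: insert 22 -> lo=[4, 6, 11] (size 3, max 11) hi=[22, 42] (size 2, min 22) -> median=11
Step 6: insert 42 -> lo=[4, 6, 11] (size 3, max 11) hi=[22, 42, 42] (size 3, min 22) -> median=16.5
Step 7: insert 45 -> lo=[4, 6, 11, 22] (size 4, max 22) hi=[42, 42, 45] (size 3, min 42) -> median=22
Step 8: insert 34 -> lo=[4, 6, 11, 22] (size 4, max 22) hi=[34, 42, 42, 45] (size 4, min 34) -> median=28
Step 9: insert 14 -> lo=[4, 6, 11, 14, 22] (size 5, max 22) hi=[34, 42, 42, 45] (size 4, min 34) -> median=22
Step 10: insert 47 -> lo=[4, 6, 11, 14, 22] (size 5, max 22) hi=[34, 42, 42, 45, 47] (size 5, min 34) -> median=28
Step 11: insert 4 -> lo=[4, 4, 6, 11, 14, 22] (size 6, max 22) hi=[34, 42, 42, 45, 47] (size 5, min 34) -> median=22
Step 12: insert 11 -> lo=[4, 4, 6, 11, 11, 14] (size 6, max 14) hi=[22, 34, 42, 42, 45, 47] (size 6, min 22) -> median=18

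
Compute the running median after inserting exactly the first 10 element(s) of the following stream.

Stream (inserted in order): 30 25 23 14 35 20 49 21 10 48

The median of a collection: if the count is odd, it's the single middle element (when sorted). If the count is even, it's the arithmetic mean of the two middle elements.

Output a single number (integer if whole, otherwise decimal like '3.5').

Step 1: insert 30 -> lo=[30] (size 1, max 30) hi=[] (size 0) -> median=30
Step 2: insert 25 -> lo=[25] (size 1, max 25) hi=[30] (size 1, min 30) -> median=27.5
Step 3: insert 23 -> lo=[23, 25] (size 2, max 25) hi=[30] (size 1, min 30) -> median=25
Step 4: insert 14 -> lo=[14, 23] (size 2, max 23) hi=[25, 30] (size 2, min 25) -> median=24
Step 5: insert 35 -> lo=[14, 23, 25] (size 3, max 25) hi=[30, 35] (size 2, min 30) -> median=25
Step 6: insert 20 -> lo=[14, 20, 23] (size 3, max 23) hi=[25, 30, 35] (size 3, min 25) -> median=24
Step 7: insert 49 -> lo=[14, 20, 23, 25] (size 4, max 25) hi=[30, 35, 49] (size 3, min 30) -> median=25
Step 8: insert 21 -> lo=[14, 20, 21, 23] (size 4, max 23) hi=[25, 30, 35, 49] (size 4, min 25) -> median=24
Step 9: insert 10 -> lo=[10, 14, 20, 21, 23] (size 5, max 23) hi=[25, 30, 35, 49] (size 4, min 25) -> median=23
Step 10: insert 48 -> lo=[10, 14, 20, 21, 23] (size 5, max 23) hi=[25, 30, 35, 48, 49] (size 5, min 25) -> median=24

Answer: 24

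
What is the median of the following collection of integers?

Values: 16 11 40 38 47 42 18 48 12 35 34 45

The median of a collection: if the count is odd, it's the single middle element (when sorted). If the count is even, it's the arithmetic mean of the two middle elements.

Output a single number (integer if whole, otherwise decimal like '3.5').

Step 1: insert 16 -> lo=[16] (size 1, max 16) hi=[] (size 0) -> median=16
Step 2: insert 11 -> lo=[11] (size 1, max 11) hi=[16] (size 1, min 16) -> median=13.5
Step 3: insert 40 -> lo=[11, 16] (size 2, max 16) hi=[40] (size 1, min 40) -> median=16
Step 4: insert 38 -> lo=[11, 16] (size 2, max 16) hi=[38, 40] (size 2, min 38) -> median=27
Step 5: insert 47 -> lo=[11, 16, 38] (size 3, max 38) hi=[40, 47] (size 2, min 40) -> median=38
Step 6: insert 42 -> lo=[11, 16, 38] (size 3, max 38) hi=[40, 42, 47] (size 3, min 40) -> median=39
Step 7: insert 18 -> lo=[11, 16, 18, 38] (size 4, max 38) hi=[40, 42, 47] (size 3, min 40) -> median=38
Step 8: insert 48 -> lo=[11, 16, 18, 38] (size 4, max 38) hi=[40, 42, 47, 48] (size 4, min 40) -> median=39
Step 9: insert 12 -> lo=[11, 12, 16, 18, 38] (size 5, max 38) hi=[40, 42, 47, 48] (size 4, min 40) -> median=38
Step 10: insert 35 -> lo=[11, 12, 16, 18, 35] (size 5, max 35) hi=[38, 40, 42, 47, 48] (size 5, min 38) -> median=36.5
Step 11: insert 34 -> lo=[11, 12, 16, 18, 34, 35] (size 6, max 35) hi=[38, 40, 42, 47, 48] (size 5, min 38) -> median=35
Step 12: insert 45 -> lo=[11, 12, 16, 18, 34, 35] (size 6, max 35) hi=[38, 40, 42, 45, 47, 48] (size 6, min 38) -> median=36.5

Answer: 36.5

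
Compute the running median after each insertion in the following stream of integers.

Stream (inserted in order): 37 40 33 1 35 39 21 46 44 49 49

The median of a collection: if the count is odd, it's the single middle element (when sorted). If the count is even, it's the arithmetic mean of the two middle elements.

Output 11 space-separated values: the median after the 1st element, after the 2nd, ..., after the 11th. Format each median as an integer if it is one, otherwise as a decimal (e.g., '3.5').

Answer: 37 38.5 37 35 35 36 35 36 37 38 39

Derivation:
Step 1: insert 37 -> lo=[37] (size 1, max 37) hi=[] (size 0) -> median=37
Step 2: insert 40 -> lo=[37] (size 1, max 37) hi=[40] (size 1, min 40) -> median=38.5
Step 3: insert 33 -> lo=[33, 37] (size 2, max 37) hi=[40] (size 1, min 40) -> median=37
Step 4: insert 1 -> lo=[1, 33] (size 2, max 33) hi=[37, 40] (size 2, min 37) -> median=35
Step 5: insert 35 -> lo=[1, 33, 35] (size 3, max 35) hi=[37, 40] (size 2, min 37) -> median=35
Step 6: insert 39 -> lo=[1, 33, 35] (size 3, max 35) hi=[37, 39, 40] (size 3, min 37) -> median=36
Step 7: insert 21 -> lo=[1, 21, 33, 35] (size 4, max 35) hi=[37, 39, 40] (size 3, min 37) -> median=35
Step 8: insert 46 -> lo=[1, 21, 33, 35] (size 4, max 35) hi=[37, 39, 40, 46] (size 4, min 37) -> median=36
Step 9: insert 44 -> lo=[1, 21, 33, 35, 37] (size 5, max 37) hi=[39, 40, 44, 46] (size 4, min 39) -> median=37
Step 10: insert 49 -> lo=[1, 21, 33, 35, 37] (size 5, max 37) hi=[39, 40, 44, 46, 49] (size 5, min 39) -> median=38
Step 11: insert 49 -> lo=[1, 21, 33, 35, 37, 39] (size 6, max 39) hi=[40, 44, 46, 49, 49] (size 5, min 40) -> median=39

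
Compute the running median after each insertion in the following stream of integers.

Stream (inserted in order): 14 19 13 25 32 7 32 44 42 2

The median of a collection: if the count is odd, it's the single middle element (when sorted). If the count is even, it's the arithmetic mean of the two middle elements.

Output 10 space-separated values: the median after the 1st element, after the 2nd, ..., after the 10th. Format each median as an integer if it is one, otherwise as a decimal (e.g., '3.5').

Step 1: insert 14 -> lo=[14] (size 1, max 14) hi=[] (size 0) -> median=14
Step 2: insert 19 -> lo=[14] (size 1, max 14) hi=[19] (size 1, min 19) -> median=16.5
Step 3: insert 13 -> lo=[13, 14] (size 2, max 14) hi=[19] (size 1, min 19) -> median=14
Step 4: insert 25 -> lo=[13, 14] (size 2, max 14) hi=[19, 25] (size 2, min 19) -> median=16.5
Step 5: insert 32 -> lo=[13, 14, 19] (size 3, max 19) hi=[25, 32] (size 2, min 25) -> median=19
Step 6: insert 7 -> lo=[7, 13, 14] (size 3, max 14) hi=[19, 25, 32] (size 3, min 19) -> median=16.5
Step 7: insert 32 -> lo=[7, 13, 14, 19] (size 4, max 19) hi=[25, 32, 32] (size 3, min 25) -> median=19
Step 8: insert 44 -> lo=[7, 13, 14, 19] (size 4, max 19) hi=[25, 32, 32, 44] (size 4, min 25) -> median=22
Step 9: insert 42 -> lo=[7, 13, 14, 19, 25] (size 5, max 25) hi=[32, 32, 42, 44] (size 4, min 32) -> median=25
Step 10: insert 2 -> lo=[2, 7, 13, 14, 19] (size 5, max 19) hi=[25, 32, 32, 42, 44] (size 5, min 25) -> median=22

Answer: 14 16.5 14 16.5 19 16.5 19 22 25 22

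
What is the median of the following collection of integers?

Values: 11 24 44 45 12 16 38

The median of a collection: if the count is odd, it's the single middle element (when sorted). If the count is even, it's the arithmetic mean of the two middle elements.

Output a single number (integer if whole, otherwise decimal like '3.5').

Step 1: insert 11 -> lo=[11] (size 1, max 11) hi=[] (size 0) -> median=11
Step 2: insert 24 -> lo=[11] (size 1, max 11) hi=[24] (size 1, min 24) -> median=17.5
Step 3: insert 44 -> lo=[11, 24] (size 2, max 24) hi=[44] (size 1, min 44) -> median=24
Step 4: insert 45 -> lo=[11, 24] (size 2, max 24) hi=[44, 45] (size 2, min 44) -> median=34
Step 5: insert 12 -> lo=[11, 12, 24] (size 3, max 24) hi=[44, 45] (size 2, min 44) -> median=24
Step 6: insert 16 -> lo=[11, 12, 16] (size 3, max 16) hi=[24, 44, 45] (size 3, min 24) -> median=20
Step 7: insert 38 -> lo=[11, 12, 16, 24] (size 4, max 24) hi=[38, 44, 45] (size 3, min 38) -> median=24

Answer: 24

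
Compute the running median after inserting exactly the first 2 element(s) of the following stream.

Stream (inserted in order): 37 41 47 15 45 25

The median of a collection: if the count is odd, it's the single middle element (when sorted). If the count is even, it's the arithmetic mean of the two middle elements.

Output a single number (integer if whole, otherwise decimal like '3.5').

Step 1: insert 37 -> lo=[37] (size 1, max 37) hi=[] (size 0) -> median=37
Step 2: insert 41 -> lo=[37] (size 1, max 37) hi=[41] (size 1, min 41) -> median=39

Answer: 39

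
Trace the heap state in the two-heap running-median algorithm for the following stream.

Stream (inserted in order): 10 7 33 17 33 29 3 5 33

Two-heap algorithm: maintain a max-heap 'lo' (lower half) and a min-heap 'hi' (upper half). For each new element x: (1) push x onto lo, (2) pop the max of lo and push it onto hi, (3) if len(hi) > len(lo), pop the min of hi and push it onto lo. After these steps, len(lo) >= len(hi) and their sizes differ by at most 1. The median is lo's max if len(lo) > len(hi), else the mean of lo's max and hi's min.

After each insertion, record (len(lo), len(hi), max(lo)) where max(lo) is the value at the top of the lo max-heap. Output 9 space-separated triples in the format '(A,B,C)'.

Step 1: insert 10 -> lo=[10] hi=[] -> (len(lo)=1, len(hi)=0, max(lo)=10)
Step 2: insert 7 -> lo=[7] hi=[10] -> (len(lo)=1, len(hi)=1, max(lo)=7)
Step 3: insert 33 -> lo=[7, 10] hi=[33] -> (len(lo)=2, len(hi)=1, max(lo)=10)
Step 4: insert 17 -> lo=[7, 10] hi=[17, 33] -> (len(lo)=2, len(hi)=2, max(lo)=10)
Step 5: insert 33 -> lo=[7, 10, 17] hi=[33, 33] -> (len(lo)=3, len(hi)=2, max(lo)=17)
Step 6: insert 29 -> lo=[7, 10, 17] hi=[29, 33, 33] -> (len(lo)=3, len(hi)=3, max(lo)=17)
Step 7: insert 3 -> lo=[3, 7, 10, 17] hi=[29, 33, 33] -> (len(lo)=4, len(hi)=3, max(lo)=17)
Step 8: insert 5 -> lo=[3, 5, 7, 10] hi=[17, 29, 33, 33] -> (len(lo)=4, len(hi)=4, max(lo)=10)
Step 9: insert 33 -> lo=[3, 5, 7, 10, 17] hi=[29, 33, 33, 33] -> (len(lo)=5, len(hi)=4, max(lo)=17)

Answer: (1,0,10) (1,1,7) (2,1,10) (2,2,10) (3,2,17) (3,3,17) (4,3,17) (4,4,10) (5,4,17)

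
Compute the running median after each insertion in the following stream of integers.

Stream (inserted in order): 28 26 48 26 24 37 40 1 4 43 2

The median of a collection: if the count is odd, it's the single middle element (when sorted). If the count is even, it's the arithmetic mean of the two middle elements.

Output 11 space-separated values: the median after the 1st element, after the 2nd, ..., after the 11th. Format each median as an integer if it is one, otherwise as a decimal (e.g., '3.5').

Answer: 28 27 28 27 26 27 28 27 26 27 26

Derivation:
Step 1: insert 28 -> lo=[28] (size 1, max 28) hi=[] (size 0) -> median=28
Step 2: insert 26 -> lo=[26] (size 1, max 26) hi=[28] (size 1, min 28) -> median=27
Step 3: insert 48 -> lo=[26, 28] (size 2, max 28) hi=[48] (size 1, min 48) -> median=28
Step 4: insert 26 -> lo=[26, 26] (size 2, max 26) hi=[28, 48] (size 2, min 28) -> median=27
Step 5: insert 24 -> lo=[24, 26, 26] (size 3, max 26) hi=[28, 48] (size 2, min 28) -> median=26
Step 6: insert 37 -> lo=[24, 26, 26] (size 3, max 26) hi=[28, 37, 48] (size 3, min 28) -> median=27
Step 7: insert 40 -> lo=[24, 26, 26, 28] (size 4, max 28) hi=[37, 40, 48] (size 3, min 37) -> median=28
Step 8: insert 1 -> lo=[1, 24, 26, 26] (size 4, max 26) hi=[28, 37, 40, 48] (size 4, min 28) -> median=27
Step 9: insert 4 -> lo=[1, 4, 24, 26, 26] (size 5, max 26) hi=[28, 37, 40, 48] (size 4, min 28) -> median=26
Step 10: insert 43 -> lo=[1, 4, 24, 26, 26] (size 5, max 26) hi=[28, 37, 40, 43, 48] (size 5, min 28) -> median=27
Step 11: insert 2 -> lo=[1, 2, 4, 24, 26, 26] (size 6, max 26) hi=[28, 37, 40, 43, 48] (size 5, min 28) -> median=26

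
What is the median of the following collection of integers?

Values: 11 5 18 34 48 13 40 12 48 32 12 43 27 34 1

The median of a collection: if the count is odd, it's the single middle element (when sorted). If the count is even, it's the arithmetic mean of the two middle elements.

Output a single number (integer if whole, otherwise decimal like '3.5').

Step 1: insert 11 -> lo=[11] (size 1, max 11) hi=[] (size 0) -> median=11
Step 2: insert 5 -> lo=[5] (size 1, max 5) hi=[11] (size 1, min 11) -> median=8
Step 3: insert 18 -> lo=[5, 11] (size 2, max 11) hi=[18] (size 1, min 18) -> median=11
Step 4: insert 34 -> lo=[5, 11] (size 2, max 11) hi=[18, 34] (size 2, min 18) -> median=14.5
Step 5: insert 48 -> lo=[5, 11, 18] (size 3, max 18) hi=[34, 48] (size 2, min 34) -> median=18
Step 6: insert 13 -> lo=[5, 11, 13] (size 3, max 13) hi=[18, 34, 48] (size 3, min 18) -> median=15.5
Step 7: insert 40 -> lo=[5, 11, 13, 18] (size 4, max 18) hi=[34, 40, 48] (size 3, min 34) -> median=18
Step 8: insert 12 -> lo=[5, 11, 12, 13] (size 4, max 13) hi=[18, 34, 40, 48] (size 4, min 18) -> median=15.5
Step 9: insert 48 -> lo=[5, 11, 12, 13, 18] (size 5, max 18) hi=[34, 40, 48, 48] (size 4, min 34) -> median=18
Step 10: insert 32 -> lo=[5, 11, 12, 13, 18] (size 5, max 18) hi=[32, 34, 40, 48, 48] (size 5, min 32) -> median=25
Step 11: insert 12 -> lo=[5, 11, 12, 12, 13, 18] (size 6, max 18) hi=[32, 34, 40, 48, 48] (size 5, min 32) -> median=18
Step 12: insert 43 -> lo=[5, 11, 12, 12, 13, 18] (size 6, max 18) hi=[32, 34, 40, 43, 48, 48] (size 6, min 32) -> median=25
Step 13: insert 27 -> lo=[5, 11, 12, 12, 13, 18, 27] (size 7, max 27) hi=[32, 34, 40, 43, 48, 48] (size 6, min 32) -> median=27
Step 14: insert 34 -> lo=[5, 11, 12, 12, 13, 18, 27] (size 7, max 27) hi=[32, 34, 34, 40, 43, 48, 48] (size 7, min 32) -> median=29.5
Step 15: insert 1 -> lo=[1, 5, 11, 12, 12, 13, 18, 27] (size 8, max 27) hi=[32, 34, 34, 40, 43, 48, 48] (size 7, min 32) -> median=27

Answer: 27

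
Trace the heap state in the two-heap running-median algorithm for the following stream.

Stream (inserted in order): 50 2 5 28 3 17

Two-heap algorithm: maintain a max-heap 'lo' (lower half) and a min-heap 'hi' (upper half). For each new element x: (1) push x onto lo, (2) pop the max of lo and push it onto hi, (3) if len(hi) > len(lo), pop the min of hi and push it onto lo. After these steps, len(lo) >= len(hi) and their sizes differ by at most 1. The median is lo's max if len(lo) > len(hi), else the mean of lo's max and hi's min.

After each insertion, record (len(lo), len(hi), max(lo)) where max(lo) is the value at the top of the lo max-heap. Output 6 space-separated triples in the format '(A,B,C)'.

Answer: (1,0,50) (1,1,2) (2,1,5) (2,2,5) (3,2,5) (3,3,5)

Derivation:
Step 1: insert 50 -> lo=[50] hi=[] -> (len(lo)=1, len(hi)=0, max(lo)=50)
Step 2: insert 2 -> lo=[2] hi=[50] -> (len(lo)=1, len(hi)=1, max(lo)=2)
Step 3: insert 5 -> lo=[2, 5] hi=[50] -> (len(lo)=2, len(hi)=1, max(lo)=5)
Step 4: insert 28 -> lo=[2, 5] hi=[28, 50] -> (len(lo)=2, len(hi)=2, max(lo)=5)
Step 5: insert 3 -> lo=[2, 3, 5] hi=[28, 50] -> (len(lo)=3, len(hi)=2, max(lo)=5)
Step 6: insert 17 -> lo=[2, 3, 5] hi=[17, 28, 50] -> (len(lo)=3, len(hi)=3, max(lo)=5)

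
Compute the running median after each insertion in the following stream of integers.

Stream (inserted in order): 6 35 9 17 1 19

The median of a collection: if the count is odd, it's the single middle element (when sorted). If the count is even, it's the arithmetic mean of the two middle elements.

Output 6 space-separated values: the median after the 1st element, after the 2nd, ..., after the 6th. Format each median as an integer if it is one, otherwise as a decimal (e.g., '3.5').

Step 1: insert 6 -> lo=[6] (size 1, max 6) hi=[] (size 0) -> median=6
Step 2: insert 35 -> lo=[6] (size 1, max 6) hi=[35] (size 1, min 35) -> median=20.5
Step 3: insert 9 -> lo=[6, 9] (size 2, max 9) hi=[35] (size 1, min 35) -> median=9
Step 4: insert 17 -> lo=[6, 9] (size 2, max 9) hi=[17, 35] (size 2, min 17) -> median=13
Step 5: insert 1 -> lo=[1, 6, 9] (size 3, max 9) hi=[17, 35] (size 2, min 17) -> median=9
Step 6: insert 19 -> lo=[1, 6, 9] (size 3, max 9) hi=[17, 19, 35] (size 3, min 17) -> median=13

Answer: 6 20.5 9 13 9 13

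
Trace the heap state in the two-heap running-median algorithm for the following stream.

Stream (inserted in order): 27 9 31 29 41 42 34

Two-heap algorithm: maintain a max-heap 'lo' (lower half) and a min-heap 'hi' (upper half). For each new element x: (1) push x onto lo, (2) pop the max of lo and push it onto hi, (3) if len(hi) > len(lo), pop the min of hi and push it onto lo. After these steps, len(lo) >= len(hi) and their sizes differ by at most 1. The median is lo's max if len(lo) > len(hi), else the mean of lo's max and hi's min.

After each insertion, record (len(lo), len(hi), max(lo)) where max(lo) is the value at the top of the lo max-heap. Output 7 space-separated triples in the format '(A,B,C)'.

Step 1: insert 27 -> lo=[27] hi=[] -> (len(lo)=1, len(hi)=0, max(lo)=27)
Step 2: insert 9 -> lo=[9] hi=[27] -> (len(lo)=1, len(hi)=1, max(lo)=9)
Step 3: insert 31 -> lo=[9, 27] hi=[31] -> (len(lo)=2, len(hi)=1, max(lo)=27)
Step 4: insert 29 -> lo=[9, 27] hi=[29, 31] -> (len(lo)=2, len(hi)=2, max(lo)=27)
Step 5: insert 41 -> lo=[9, 27, 29] hi=[31, 41] -> (len(lo)=3, len(hi)=2, max(lo)=29)
Step 6: insert 42 -> lo=[9, 27, 29] hi=[31, 41, 42] -> (len(lo)=3, len(hi)=3, max(lo)=29)
Step 7: insert 34 -> lo=[9, 27, 29, 31] hi=[34, 41, 42] -> (len(lo)=4, len(hi)=3, max(lo)=31)

Answer: (1,0,27) (1,1,9) (2,1,27) (2,2,27) (3,2,29) (3,3,29) (4,3,31)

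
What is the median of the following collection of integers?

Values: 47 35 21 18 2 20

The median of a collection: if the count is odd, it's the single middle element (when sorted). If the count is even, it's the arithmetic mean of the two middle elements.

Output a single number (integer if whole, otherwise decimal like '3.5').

Answer: 20.5

Derivation:
Step 1: insert 47 -> lo=[47] (size 1, max 47) hi=[] (size 0) -> median=47
Step 2: insert 35 -> lo=[35] (size 1, max 35) hi=[47] (size 1, min 47) -> median=41
Step 3: insert 21 -> lo=[21, 35] (size 2, max 35) hi=[47] (size 1, min 47) -> median=35
Step 4: insert 18 -> lo=[18, 21] (size 2, max 21) hi=[35, 47] (size 2, min 35) -> median=28
Step 5: insert 2 -> lo=[2, 18, 21] (size 3, max 21) hi=[35, 47] (size 2, min 35) -> median=21
Step 6: insert 20 -> lo=[2, 18, 20] (size 3, max 20) hi=[21, 35, 47] (size 3, min 21) -> median=20.5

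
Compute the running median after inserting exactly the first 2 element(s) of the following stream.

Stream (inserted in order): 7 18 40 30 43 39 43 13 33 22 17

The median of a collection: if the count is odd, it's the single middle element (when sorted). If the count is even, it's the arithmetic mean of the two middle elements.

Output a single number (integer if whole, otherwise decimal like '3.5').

Step 1: insert 7 -> lo=[7] (size 1, max 7) hi=[] (size 0) -> median=7
Step 2: insert 18 -> lo=[7] (size 1, max 7) hi=[18] (size 1, min 18) -> median=12.5

Answer: 12.5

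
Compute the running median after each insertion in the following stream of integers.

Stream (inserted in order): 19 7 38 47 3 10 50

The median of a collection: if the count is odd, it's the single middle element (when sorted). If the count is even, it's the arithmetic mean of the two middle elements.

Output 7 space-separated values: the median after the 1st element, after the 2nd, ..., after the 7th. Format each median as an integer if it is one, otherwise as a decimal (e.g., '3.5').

Answer: 19 13 19 28.5 19 14.5 19

Derivation:
Step 1: insert 19 -> lo=[19] (size 1, max 19) hi=[] (size 0) -> median=19
Step 2: insert 7 -> lo=[7] (size 1, max 7) hi=[19] (size 1, min 19) -> median=13
Step 3: insert 38 -> lo=[7, 19] (size 2, max 19) hi=[38] (size 1, min 38) -> median=19
Step 4: insert 47 -> lo=[7, 19] (size 2, max 19) hi=[38, 47] (size 2, min 38) -> median=28.5
Step 5: insert 3 -> lo=[3, 7, 19] (size 3, max 19) hi=[38, 47] (size 2, min 38) -> median=19
Step 6: insert 10 -> lo=[3, 7, 10] (size 3, max 10) hi=[19, 38, 47] (size 3, min 19) -> median=14.5
Step 7: insert 50 -> lo=[3, 7, 10, 19] (size 4, max 19) hi=[38, 47, 50] (size 3, min 38) -> median=19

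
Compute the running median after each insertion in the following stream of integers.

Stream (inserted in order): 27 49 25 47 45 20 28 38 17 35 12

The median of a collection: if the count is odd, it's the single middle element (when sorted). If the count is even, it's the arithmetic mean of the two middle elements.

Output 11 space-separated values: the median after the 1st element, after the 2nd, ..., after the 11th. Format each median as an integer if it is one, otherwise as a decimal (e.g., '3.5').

Answer: 27 38 27 37 45 36 28 33 28 31.5 28

Derivation:
Step 1: insert 27 -> lo=[27] (size 1, max 27) hi=[] (size 0) -> median=27
Step 2: insert 49 -> lo=[27] (size 1, max 27) hi=[49] (size 1, min 49) -> median=38
Step 3: insert 25 -> lo=[25, 27] (size 2, max 27) hi=[49] (size 1, min 49) -> median=27
Step 4: insert 47 -> lo=[25, 27] (size 2, max 27) hi=[47, 49] (size 2, min 47) -> median=37
Step 5: insert 45 -> lo=[25, 27, 45] (size 3, max 45) hi=[47, 49] (size 2, min 47) -> median=45
Step 6: insert 20 -> lo=[20, 25, 27] (size 3, max 27) hi=[45, 47, 49] (size 3, min 45) -> median=36
Step 7: insert 28 -> lo=[20, 25, 27, 28] (size 4, max 28) hi=[45, 47, 49] (size 3, min 45) -> median=28
Step 8: insert 38 -> lo=[20, 25, 27, 28] (size 4, max 28) hi=[38, 45, 47, 49] (size 4, min 38) -> median=33
Step 9: insert 17 -> lo=[17, 20, 25, 27, 28] (size 5, max 28) hi=[38, 45, 47, 49] (size 4, min 38) -> median=28
Step 10: insert 35 -> lo=[17, 20, 25, 27, 28] (size 5, max 28) hi=[35, 38, 45, 47, 49] (size 5, min 35) -> median=31.5
Step 11: insert 12 -> lo=[12, 17, 20, 25, 27, 28] (size 6, max 28) hi=[35, 38, 45, 47, 49] (size 5, min 35) -> median=28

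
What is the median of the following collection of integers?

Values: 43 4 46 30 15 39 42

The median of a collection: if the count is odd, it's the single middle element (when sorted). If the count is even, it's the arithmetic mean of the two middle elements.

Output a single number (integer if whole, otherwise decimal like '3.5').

Answer: 39

Derivation:
Step 1: insert 43 -> lo=[43] (size 1, max 43) hi=[] (size 0) -> median=43
Step 2: insert 4 -> lo=[4] (size 1, max 4) hi=[43] (size 1, min 43) -> median=23.5
Step 3: insert 46 -> lo=[4, 43] (size 2, max 43) hi=[46] (size 1, min 46) -> median=43
Step 4: insert 30 -> lo=[4, 30] (size 2, max 30) hi=[43, 46] (size 2, min 43) -> median=36.5
Step 5: insert 15 -> lo=[4, 15, 30] (size 3, max 30) hi=[43, 46] (size 2, min 43) -> median=30
Step 6: insert 39 -> lo=[4, 15, 30] (size 3, max 30) hi=[39, 43, 46] (size 3, min 39) -> median=34.5
Step 7: insert 42 -> lo=[4, 15, 30, 39] (size 4, max 39) hi=[42, 43, 46] (size 3, min 42) -> median=39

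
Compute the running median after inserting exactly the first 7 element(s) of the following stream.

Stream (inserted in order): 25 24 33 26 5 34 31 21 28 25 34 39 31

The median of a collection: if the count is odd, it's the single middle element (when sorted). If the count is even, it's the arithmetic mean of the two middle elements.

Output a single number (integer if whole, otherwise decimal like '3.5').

Answer: 26

Derivation:
Step 1: insert 25 -> lo=[25] (size 1, max 25) hi=[] (size 0) -> median=25
Step 2: insert 24 -> lo=[24] (size 1, max 24) hi=[25] (size 1, min 25) -> median=24.5
Step 3: insert 33 -> lo=[24, 25] (size 2, max 25) hi=[33] (size 1, min 33) -> median=25
Step 4: insert 26 -> lo=[24, 25] (size 2, max 25) hi=[26, 33] (size 2, min 26) -> median=25.5
Step 5: insert 5 -> lo=[5, 24, 25] (size 3, max 25) hi=[26, 33] (size 2, min 26) -> median=25
Step 6: insert 34 -> lo=[5, 24, 25] (size 3, max 25) hi=[26, 33, 34] (size 3, min 26) -> median=25.5
Step 7: insert 31 -> lo=[5, 24, 25, 26] (size 4, max 26) hi=[31, 33, 34] (size 3, min 31) -> median=26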